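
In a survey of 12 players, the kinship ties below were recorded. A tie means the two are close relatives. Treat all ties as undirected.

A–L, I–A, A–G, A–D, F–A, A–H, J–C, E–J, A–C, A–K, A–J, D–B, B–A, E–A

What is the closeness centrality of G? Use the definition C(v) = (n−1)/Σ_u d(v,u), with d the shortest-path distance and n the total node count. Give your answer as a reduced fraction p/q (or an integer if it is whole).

Distances from G: A:1, B:2, C:2, D:2, E:2, F:2, H:2, I:2, J:2, K:2, L:2. Sum = 21.
n = 12, so closeness = 11/21.

11/21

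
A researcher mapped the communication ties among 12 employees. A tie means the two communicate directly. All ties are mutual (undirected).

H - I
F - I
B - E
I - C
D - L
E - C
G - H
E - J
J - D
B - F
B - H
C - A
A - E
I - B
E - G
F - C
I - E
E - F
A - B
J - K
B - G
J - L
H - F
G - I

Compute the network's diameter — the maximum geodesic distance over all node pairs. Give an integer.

Eccentricity of each node (its greatest distance to any other): A:3, B:3, C:3, D:4, E:2, F:3, G:3, H:4, I:3, J:3, K:4, L:4.
The maximum eccentricity is 4, realized for instance by the pair K–H via K – J – E – F – H. So the diameter is 4.

4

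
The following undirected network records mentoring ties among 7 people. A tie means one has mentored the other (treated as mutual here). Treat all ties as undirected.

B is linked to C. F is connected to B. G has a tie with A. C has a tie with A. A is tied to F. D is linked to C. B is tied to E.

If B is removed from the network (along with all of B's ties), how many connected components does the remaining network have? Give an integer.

2

Without B, the remaining ties split the others into: {A, C, D, F, G}; {E}.
That's 2 separate components.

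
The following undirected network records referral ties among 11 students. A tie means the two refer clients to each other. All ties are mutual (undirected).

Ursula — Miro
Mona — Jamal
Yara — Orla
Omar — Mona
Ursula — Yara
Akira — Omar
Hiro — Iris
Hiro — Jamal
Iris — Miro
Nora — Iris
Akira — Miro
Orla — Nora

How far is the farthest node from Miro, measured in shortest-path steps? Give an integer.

3

Distances from Miro: Akira:1, Hiro:2, Iris:1, Jamal:3, Mona:3, Nora:2, Omar:2, Orla:3, Ursula:1, Yara:2.
The largest is 3 (to Orla, Mona, and Jamal), so the eccentricity of Miro is 3.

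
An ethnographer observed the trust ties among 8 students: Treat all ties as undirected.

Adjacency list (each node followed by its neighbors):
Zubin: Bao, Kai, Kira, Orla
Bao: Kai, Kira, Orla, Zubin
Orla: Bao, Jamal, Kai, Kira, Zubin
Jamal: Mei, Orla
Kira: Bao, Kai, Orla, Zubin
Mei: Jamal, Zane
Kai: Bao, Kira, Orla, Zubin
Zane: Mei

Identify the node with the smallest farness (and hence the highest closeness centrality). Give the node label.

Farness (sum of distances to all others) for each node — Bao:13, Jamal:12, Kai:13, Kira:13, Mei:16, Orla:10, Zane:22, Zubin:13.
The smallest farness is 10, for Orla, so Orla has the highest closeness.

Orla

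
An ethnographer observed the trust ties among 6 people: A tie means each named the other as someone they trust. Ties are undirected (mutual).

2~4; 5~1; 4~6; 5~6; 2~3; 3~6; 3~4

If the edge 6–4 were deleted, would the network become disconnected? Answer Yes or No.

No

Even without that edge, 6 still reaches 4 via 6 – 3 – 4, so the network stays connected. Not a bridge.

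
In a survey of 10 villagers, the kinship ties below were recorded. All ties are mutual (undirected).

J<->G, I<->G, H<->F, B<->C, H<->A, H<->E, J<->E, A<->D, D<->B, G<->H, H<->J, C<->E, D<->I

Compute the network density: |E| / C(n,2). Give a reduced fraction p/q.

There are 13 edges and 10 nodes, so the maximum possible is C(10,2) = 45.
Density = 13/45.

13/45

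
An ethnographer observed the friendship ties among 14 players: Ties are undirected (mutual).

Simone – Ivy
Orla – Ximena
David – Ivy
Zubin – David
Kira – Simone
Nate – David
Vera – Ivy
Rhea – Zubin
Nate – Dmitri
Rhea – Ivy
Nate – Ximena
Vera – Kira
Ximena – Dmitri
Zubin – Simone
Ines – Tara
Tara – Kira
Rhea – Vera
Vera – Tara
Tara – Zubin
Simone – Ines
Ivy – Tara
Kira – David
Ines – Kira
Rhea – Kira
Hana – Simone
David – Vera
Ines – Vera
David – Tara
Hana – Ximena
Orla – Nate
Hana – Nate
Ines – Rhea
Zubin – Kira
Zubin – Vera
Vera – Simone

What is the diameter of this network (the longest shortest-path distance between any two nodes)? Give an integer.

Eccentricity of each node (its greatest distance to any other): David:2, Dmitri:4, Hana:3, Ines:4, Ivy:3, Kira:3, Nate:3, Orla:4, Rhea:4, Simone:3, Tara:3, Vera:3, Ximena:4, Zubin:3.
The maximum eccentricity is 4, realized for instance by the pair Orla–Rhea via Orla – Nate – David – Zubin – Rhea. So the diameter is 4.

4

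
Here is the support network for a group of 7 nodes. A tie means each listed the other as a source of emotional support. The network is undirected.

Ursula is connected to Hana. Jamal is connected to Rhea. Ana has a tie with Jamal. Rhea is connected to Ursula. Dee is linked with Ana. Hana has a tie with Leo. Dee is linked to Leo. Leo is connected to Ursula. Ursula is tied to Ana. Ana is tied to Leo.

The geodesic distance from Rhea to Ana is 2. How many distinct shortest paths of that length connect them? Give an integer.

The shortest distance is 2. The length-2 paths are: Rhea–Ursula–Ana; Rhea–Jamal–Ana.
That gives 2 distinct shortest paths.

2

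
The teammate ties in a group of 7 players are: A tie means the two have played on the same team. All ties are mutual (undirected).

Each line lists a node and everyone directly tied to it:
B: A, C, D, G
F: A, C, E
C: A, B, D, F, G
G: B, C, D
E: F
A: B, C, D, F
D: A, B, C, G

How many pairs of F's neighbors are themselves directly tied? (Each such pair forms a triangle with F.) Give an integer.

1

F's neighbors: A, C, and E.
Neighbor pairs that are themselves tied: F–A–C. Each forms one triangle with F, for 1 in total.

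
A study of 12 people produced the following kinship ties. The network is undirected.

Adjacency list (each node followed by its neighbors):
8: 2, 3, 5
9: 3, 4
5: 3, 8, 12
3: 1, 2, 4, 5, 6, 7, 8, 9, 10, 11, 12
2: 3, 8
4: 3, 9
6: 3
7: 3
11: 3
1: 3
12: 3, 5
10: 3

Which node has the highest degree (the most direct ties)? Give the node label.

Degrees — 1:1, 2:2, 3:11, 4:2, 5:3, 6:1, 7:1, 8:3, 9:2, 10:1, 11:1, 12:2.
The maximum is 11, attained only by 3.

3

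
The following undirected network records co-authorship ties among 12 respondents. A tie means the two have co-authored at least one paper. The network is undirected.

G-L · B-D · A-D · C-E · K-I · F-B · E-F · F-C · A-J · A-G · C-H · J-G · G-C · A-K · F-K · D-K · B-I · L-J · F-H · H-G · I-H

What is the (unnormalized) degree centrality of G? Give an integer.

G is directly tied to A, C, H, J, and L. That is 5 neighbors, so the degree of G is 5.

5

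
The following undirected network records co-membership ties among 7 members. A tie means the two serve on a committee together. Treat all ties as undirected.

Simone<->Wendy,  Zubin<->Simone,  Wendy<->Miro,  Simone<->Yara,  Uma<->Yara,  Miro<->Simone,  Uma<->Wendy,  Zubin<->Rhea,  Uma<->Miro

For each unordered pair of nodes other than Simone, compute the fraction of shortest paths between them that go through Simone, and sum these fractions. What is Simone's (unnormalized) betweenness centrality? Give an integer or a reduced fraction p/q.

Pairs whose geodesics pass through Simone — Zubin–Miro: 1; Zubin–Uma: 3/3; Zubin–Wendy: 1; Zubin–Yara: 1; Rhea–Miro: 1; Rhea–Uma: 3/3; Rhea–Wendy: 1; Rhea–Yara: 1; Miro–Yara: 1/2; Wendy–Yara: 1/2.
All other pairs contribute 0.
Summing the contributions gives betweenness(Simone) = 9.

9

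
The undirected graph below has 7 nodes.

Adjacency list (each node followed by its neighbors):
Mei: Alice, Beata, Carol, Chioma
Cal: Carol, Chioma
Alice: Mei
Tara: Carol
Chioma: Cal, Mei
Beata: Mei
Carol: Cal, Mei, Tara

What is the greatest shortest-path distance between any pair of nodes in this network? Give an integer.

3

Eccentricity of each node (its greatest distance to any other): Alice:3, Beata:3, Cal:3, Carol:2, Chioma:3, Mei:2, Tara:3.
The maximum eccentricity is 3, realized for instance by the pair Chioma–Tara via Chioma – Cal – Carol – Tara. So the diameter is 3.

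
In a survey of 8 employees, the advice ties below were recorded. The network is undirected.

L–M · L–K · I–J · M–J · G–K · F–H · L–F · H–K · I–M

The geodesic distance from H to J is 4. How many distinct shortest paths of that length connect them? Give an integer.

2

The shortest distance is 4. The length-4 paths are: H–F–L–M–J; H–K–L–M–J.
That gives 2 distinct shortest paths.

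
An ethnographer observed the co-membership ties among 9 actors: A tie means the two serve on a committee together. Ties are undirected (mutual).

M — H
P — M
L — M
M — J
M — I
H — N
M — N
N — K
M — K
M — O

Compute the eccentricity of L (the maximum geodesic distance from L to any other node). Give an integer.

2

Distances from L: H:2, I:2, J:2, K:2, M:1, N:2, O:2, P:2.
The largest is 2 (to I, K, O, N, J, H, and P), so the eccentricity of L is 2.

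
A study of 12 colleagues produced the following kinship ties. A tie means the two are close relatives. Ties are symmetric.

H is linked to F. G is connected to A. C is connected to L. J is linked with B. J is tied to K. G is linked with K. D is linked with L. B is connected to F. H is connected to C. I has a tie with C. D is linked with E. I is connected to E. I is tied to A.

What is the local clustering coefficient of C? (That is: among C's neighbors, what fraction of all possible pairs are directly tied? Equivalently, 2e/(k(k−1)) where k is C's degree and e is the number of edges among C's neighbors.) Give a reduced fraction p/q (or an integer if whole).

0

C's neighbors: H, I, and L (k = 3).
Possible neighbor pairs: C(3,2) = 3. Edges among them: none → e = 0.
Clustering(C) = 0/3 = 0.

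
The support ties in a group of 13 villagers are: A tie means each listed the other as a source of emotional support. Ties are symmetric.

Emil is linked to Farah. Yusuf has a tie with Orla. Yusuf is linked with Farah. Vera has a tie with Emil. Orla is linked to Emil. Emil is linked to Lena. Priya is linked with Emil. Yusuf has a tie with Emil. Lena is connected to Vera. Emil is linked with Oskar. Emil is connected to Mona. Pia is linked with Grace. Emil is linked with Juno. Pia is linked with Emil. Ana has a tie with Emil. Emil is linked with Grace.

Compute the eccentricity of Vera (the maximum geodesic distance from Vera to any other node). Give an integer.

2

Distances from Vera: Ana:2, Emil:1, Farah:2, Grace:2, Juno:2, Lena:1, Mona:2, Orla:2, Oskar:2, Pia:2, Priya:2, Yusuf:2.
The largest is 2 (to Mona, Oskar, Ana, Orla, Priya, Juno, Pia, Yusuf, Grace, and Farah), so the eccentricity of Vera is 2.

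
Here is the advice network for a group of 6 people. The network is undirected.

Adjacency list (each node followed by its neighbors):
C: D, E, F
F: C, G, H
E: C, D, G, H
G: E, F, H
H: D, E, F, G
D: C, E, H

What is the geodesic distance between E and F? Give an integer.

2

One shortest route is E – H – F, which uses 2 edges, and E and F are not directly tied, so nothing shorter exists. So d(E,F) = 2.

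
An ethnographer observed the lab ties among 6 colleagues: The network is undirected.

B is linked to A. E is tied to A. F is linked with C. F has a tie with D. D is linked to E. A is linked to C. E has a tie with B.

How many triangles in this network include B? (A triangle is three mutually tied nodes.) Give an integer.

B's neighbors: A and E.
Neighbor pairs that are themselves tied: B–A–E. Each forms one triangle with B, for 1 in total.

1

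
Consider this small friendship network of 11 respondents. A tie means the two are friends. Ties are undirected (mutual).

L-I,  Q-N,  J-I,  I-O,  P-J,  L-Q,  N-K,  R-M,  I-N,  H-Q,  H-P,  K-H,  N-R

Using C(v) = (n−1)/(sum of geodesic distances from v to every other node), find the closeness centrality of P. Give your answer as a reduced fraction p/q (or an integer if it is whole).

5/13

Distances from P: H:1, I:2, J:1, K:2, L:3, M:5, N:3, O:3, Q:2, R:4. Sum = 26.
n = 11, so closeness = 10/26 = 5/13.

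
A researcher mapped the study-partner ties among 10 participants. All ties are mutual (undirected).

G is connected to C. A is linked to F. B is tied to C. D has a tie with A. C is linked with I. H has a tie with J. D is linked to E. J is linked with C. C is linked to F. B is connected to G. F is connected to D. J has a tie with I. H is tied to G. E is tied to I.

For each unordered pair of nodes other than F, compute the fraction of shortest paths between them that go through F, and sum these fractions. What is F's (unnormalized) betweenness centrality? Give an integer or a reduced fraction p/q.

29/3

Pairs whose geodesics pass through F — B–D: 1; B–A: 1; G–D: 1; G–A: 1; H–D: 2/3; H–A: 2/2; J–D: 1/2; J–A: 1; I–A: 1/2; D–C: 1; A–C: 1.
All other pairs contribute 0.
Summing the contributions gives betweenness(F) = 29/3.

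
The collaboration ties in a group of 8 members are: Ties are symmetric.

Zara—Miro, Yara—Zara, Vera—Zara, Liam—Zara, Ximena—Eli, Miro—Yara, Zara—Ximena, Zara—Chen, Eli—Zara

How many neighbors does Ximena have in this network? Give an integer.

Ximena is directly tied to Eli and Zara. That is 2 neighbors, so the degree of Ximena is 2.

2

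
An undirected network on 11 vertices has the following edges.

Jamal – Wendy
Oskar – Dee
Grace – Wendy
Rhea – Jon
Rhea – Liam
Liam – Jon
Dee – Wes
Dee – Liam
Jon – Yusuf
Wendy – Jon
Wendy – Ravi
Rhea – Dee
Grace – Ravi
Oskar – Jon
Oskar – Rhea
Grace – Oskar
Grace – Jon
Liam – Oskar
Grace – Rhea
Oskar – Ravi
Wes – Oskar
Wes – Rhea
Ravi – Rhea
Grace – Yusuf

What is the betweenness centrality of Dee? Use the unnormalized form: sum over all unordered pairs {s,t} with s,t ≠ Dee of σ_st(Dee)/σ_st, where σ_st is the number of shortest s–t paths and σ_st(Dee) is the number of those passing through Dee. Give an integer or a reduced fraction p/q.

1/3

Pairs whose geodesics pass through Dee — Liam–Wes: 1/3.
All other pairs contribute 0.
Summing the contributions gives betweenness(Dee) = 1/3.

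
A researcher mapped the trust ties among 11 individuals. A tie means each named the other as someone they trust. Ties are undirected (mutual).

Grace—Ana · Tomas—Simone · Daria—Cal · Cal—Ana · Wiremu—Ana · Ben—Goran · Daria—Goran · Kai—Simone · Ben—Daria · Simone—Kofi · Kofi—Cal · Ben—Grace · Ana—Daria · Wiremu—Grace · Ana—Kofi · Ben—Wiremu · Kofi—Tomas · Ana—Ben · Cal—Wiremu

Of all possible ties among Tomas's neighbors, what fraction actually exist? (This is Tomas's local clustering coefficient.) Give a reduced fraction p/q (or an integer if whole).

Tomas's neighbors: Kofi and Simone (k = 2).
Possible neighbor pairs: C(2,2) = 1. Edges among them: Kofi–Simone → e = 1.
Clustering(Tomas) = 1/1.

1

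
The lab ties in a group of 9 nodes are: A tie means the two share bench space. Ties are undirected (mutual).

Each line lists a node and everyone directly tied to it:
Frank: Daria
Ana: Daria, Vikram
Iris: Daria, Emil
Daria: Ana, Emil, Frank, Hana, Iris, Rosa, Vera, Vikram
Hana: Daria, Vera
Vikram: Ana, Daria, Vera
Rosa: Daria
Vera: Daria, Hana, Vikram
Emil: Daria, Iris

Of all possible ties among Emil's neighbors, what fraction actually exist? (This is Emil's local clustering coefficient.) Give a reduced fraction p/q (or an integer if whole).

1

Emil's neighbors: Daria and Iris (k = 2).
Possible neighbor pairs: C(2,2) = 1. Edges among them: Daria–Iris → e = 1.
Clustering(Emil) = 1/1.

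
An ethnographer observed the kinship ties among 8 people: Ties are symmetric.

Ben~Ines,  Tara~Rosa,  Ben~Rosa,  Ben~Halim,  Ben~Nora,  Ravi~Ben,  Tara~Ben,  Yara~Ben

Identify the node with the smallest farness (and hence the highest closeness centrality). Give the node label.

Farness (sum of distances to all others) for each node — Ben:7, Halim:13, Ines:13, Nora:13, Ravi:13, Rosa:12, Tara:12, Yara:13.
The smallest farness is 7, for Ben, so Ben has the highest closeness.

Ben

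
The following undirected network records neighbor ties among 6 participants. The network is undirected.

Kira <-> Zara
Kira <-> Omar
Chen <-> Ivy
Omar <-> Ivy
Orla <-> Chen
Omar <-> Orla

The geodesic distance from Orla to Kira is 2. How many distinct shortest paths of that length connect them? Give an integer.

The shortest distance is 2, and the only length-2 path is Orla–Omar–Kira. So there is exactly 1 shortest path.

1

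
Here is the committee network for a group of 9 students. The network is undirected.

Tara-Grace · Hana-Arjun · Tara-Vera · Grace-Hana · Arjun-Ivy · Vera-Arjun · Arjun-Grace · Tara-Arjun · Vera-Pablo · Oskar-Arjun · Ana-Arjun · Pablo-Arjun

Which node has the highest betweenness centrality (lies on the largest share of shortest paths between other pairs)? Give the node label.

Arjun

Unnormalized betweenness of each node: Ana:0, Arjun:45/2, Grace:1/2, Hana:0, Ivy:0, Oskar:0, Pablo:0, Tara:1/2, Vera:1/2.
Arjun has the largest value, 45/2, making it the main broker — the node through which the most shortest paths run.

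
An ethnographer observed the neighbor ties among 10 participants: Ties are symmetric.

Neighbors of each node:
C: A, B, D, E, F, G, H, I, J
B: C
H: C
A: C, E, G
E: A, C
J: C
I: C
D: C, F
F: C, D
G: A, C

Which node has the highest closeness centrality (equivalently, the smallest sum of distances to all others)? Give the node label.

C

Farness (sum of distances to all others) for each node — A:15, B:17, C:9, D:16, E:16, F:16, G:16, H:17, I:17, J:17.
The smallest farness is 9, for C, so C has the highest closeness.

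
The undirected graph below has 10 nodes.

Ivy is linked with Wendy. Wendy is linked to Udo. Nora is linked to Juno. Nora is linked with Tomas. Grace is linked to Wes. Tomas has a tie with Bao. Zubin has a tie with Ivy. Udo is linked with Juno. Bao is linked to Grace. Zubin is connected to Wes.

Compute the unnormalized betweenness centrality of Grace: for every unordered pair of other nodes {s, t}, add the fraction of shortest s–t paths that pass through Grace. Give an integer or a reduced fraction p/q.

8

Pairs whose geodesics pass through Grace — Juno–Wes: 1/2; Nora–Wes: 1; Nora–Zubin: 1/2; Tomas–Wes: 1; Tomas–Zubin: 1; Tomas–Ivy: 1/2; Bao–Wes: 1; Bao–Zubin: 1; Bao–Ivy: 1; Bao–Wendy: 1/2.
All other pairs contribute 0.
Summing the contributions gives betweenness(Grace) = 8.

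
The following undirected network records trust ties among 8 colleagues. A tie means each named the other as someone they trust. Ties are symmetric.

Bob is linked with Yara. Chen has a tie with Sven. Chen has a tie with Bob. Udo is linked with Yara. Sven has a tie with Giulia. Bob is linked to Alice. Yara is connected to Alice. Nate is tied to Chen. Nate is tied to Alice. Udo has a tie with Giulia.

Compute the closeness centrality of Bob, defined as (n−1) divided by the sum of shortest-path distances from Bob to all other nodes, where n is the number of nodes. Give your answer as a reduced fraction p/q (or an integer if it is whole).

7/12

Distances from Bob: Alice:1, Chen:1, Giulia:3, Nate:2, Sven:2, Udo:2, Yara:1. Sum = 12.
n = 8, so closeness = 7/12.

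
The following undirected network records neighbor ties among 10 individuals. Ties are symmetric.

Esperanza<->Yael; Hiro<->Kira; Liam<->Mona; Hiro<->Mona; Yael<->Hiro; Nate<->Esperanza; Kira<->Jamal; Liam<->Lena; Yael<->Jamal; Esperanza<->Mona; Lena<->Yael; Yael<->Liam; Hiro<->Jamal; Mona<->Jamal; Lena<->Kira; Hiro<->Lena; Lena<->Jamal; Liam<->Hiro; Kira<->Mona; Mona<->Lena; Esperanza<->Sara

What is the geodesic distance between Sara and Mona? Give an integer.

2

One shortest route is Sara – Esperanza – Mona, which uses 2 edges, and Sara and Mona are not directly tied, so nothing shorter exists. So d(Sara,Mona) = 2.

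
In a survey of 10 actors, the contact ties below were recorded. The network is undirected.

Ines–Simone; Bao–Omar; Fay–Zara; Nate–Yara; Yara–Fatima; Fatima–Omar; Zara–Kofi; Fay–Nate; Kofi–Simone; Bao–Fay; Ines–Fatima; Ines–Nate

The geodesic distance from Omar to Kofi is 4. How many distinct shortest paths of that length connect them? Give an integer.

The shortest distance is 4. The length-4 paths are: Omar–Bao–Fay–Zara–Kofi; Omar–Fatima–Ines–Simone–Kofi.
That gives 2 distinct shortest paths.

2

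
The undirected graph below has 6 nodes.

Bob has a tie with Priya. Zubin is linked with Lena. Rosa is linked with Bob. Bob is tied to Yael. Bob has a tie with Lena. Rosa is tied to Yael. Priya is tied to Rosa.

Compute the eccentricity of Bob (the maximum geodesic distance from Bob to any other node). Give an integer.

Distances from Bob: Lena:1, Priya:1, Rosa:1, Yael:1, Zubin:2.
The largest is 2 (to Zubin), so the eccentricity of Bob is 2.

2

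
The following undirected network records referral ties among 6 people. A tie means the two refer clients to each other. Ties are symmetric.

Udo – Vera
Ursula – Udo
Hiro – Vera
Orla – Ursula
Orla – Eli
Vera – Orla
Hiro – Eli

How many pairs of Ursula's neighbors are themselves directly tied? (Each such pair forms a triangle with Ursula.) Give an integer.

0

Ursula's neighbors are Orla and Udo, but none of them are tied to each other, so no triangle contains Ursula.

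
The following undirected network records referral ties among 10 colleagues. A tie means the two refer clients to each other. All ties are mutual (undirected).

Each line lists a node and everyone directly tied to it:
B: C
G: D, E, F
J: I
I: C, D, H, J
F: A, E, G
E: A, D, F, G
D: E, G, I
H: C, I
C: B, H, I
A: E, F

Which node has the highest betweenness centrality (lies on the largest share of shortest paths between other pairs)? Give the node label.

I

Unnormalized betweenness of each node: A:0, B:0, C:8, D:20, E:19/2, F:1/2, G:3, H:0, I:23, J:0.
I has the largest value, 23, making it the main broker — the node through which the most shortest paths run.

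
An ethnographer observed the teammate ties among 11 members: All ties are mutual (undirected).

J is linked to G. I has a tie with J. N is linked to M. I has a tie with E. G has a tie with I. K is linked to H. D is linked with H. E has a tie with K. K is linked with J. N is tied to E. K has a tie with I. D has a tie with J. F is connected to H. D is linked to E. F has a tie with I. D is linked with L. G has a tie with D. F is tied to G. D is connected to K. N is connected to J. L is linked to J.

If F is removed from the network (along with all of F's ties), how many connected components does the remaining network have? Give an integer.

1

F's neighbors (G, H, and I) remain reachable from one another through other ties, so the rest of the network stays in one piece.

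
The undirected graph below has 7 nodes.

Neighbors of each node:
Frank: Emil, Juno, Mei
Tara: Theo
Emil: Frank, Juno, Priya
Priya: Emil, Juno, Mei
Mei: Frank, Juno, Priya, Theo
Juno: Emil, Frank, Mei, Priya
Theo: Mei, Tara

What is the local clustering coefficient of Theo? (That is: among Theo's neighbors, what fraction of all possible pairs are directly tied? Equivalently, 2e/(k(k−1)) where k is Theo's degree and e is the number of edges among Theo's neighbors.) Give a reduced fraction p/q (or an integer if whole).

0

Theo's neighbors: Mei and Tara (k = 2).
Possible neighbor pairs: C(2,2) = 1. Edges among them: none → e = 0.
Clustering(Theo) = 0/1.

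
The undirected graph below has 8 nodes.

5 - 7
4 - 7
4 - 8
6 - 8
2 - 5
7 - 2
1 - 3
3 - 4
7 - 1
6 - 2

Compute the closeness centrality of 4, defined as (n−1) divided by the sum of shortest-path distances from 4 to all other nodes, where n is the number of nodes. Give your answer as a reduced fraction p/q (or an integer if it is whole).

7/11

Distances from 4: 1:2, 2:2, 3:1, 5:2, 6:2, 7:1, 8:1. Sum = 11.
n = 8, so closeness = 7/11.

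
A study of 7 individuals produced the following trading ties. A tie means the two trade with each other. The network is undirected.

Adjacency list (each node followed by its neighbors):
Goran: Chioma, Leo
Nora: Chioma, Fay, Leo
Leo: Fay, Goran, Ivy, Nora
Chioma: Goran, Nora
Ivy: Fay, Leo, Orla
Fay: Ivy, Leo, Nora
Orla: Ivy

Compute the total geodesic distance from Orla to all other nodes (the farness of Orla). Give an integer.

15

Distances from Orla: Chioma:4, Fay:2, Goran:3, Ivy:1, Leo:2, Nora:3.
Sum = 4 + 2 + 3 + 1 + 2 + 3 = 15.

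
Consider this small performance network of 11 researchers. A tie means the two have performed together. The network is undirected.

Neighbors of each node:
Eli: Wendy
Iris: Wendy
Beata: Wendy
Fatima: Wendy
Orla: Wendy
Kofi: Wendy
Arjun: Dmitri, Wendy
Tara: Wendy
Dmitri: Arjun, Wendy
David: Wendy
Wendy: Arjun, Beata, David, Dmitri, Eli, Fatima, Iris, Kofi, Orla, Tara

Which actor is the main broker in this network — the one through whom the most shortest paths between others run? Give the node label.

Unnormalized betweenness of each node: Arjun:0, Beata:0, David:0, Dmitri:0, Eli:0, Fatima:0, Iris:0, Kofi:0, Orla:0, Tara:0, Wendy:44.
Wendy has the largest value, 44, making it the main broker — the node through which the most shortest paths run.

Wendy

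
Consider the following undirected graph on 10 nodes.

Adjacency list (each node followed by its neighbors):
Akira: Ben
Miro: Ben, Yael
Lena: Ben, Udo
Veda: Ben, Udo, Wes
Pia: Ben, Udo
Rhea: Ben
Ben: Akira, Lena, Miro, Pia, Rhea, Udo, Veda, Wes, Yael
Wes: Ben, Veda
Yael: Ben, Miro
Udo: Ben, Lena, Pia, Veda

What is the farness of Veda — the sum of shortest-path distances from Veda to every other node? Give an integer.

Distances from Veda: Akira:2, Ben:1, Lena:2, Miro:2, Pia:2, Rhea:2, Udo:1, Wes:1, Yael:2.
Sum = 2 + 1 + 2 + 2 + 2 + 2 + 1 + 1 + 2 = 15.

15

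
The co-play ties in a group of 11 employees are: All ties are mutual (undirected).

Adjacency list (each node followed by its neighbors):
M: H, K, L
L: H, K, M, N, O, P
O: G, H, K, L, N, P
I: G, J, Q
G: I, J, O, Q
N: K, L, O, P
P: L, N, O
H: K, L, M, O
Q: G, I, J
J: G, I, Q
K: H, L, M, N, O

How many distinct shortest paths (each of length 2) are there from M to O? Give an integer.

3

The shortest distance is 2. The length-2 paths are: M–L–O; M–K–O; M–H–O.
That gives 3 distinct shortest paths.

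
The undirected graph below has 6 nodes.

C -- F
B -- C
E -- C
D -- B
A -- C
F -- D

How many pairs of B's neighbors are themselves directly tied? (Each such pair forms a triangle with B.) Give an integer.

B's neighbors are C and D, but none of them are tied to each other, so no triangle contains B.

0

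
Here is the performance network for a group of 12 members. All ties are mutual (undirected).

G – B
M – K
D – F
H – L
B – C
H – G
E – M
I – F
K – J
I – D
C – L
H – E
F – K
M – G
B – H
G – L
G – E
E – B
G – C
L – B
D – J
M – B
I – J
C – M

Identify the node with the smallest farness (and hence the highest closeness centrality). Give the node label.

M

Farness (sum of distances to all others) for each node — B:22, C:24, D:34, E:24, F:27, G:22, H:29, I:34, J:27, K:21, L:29, M:19.
The smallest farness is 19, for M, so M has the highest closeness.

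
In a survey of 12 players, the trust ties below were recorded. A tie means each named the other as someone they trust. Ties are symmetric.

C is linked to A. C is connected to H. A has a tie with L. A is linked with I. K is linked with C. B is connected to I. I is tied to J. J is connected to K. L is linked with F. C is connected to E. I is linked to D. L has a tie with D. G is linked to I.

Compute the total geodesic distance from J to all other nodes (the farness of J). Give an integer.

Distances from J: A:2, B:2, C:2, D:2, E:3, F:4, G:2, H:3, I:1, K:1, L:3.
Sum = 2 + 2 + 2 + 2 + 3 + 4 + 2 + 3 + 1 + 1 + 3 = 25.

25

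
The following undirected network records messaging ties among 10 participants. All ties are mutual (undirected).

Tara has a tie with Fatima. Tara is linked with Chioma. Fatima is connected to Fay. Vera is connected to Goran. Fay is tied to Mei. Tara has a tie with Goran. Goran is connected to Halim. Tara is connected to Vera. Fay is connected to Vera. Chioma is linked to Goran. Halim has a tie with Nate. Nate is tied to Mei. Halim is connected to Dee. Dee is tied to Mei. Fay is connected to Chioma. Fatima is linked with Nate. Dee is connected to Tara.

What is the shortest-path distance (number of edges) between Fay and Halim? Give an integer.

One shortest route is Fay – Fatima – Nate – Halim, which uses 3 edges, and at distance 2 from Fay we only reach {Dee, Goran, Nate, Tara}, which does not include Halim. So d(Fay,Halim) = 3.

3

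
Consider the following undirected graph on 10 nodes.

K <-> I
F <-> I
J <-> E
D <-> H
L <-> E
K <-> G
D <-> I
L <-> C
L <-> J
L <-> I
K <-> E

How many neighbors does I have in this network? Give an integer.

4

I is directly tied to D, F, K, and L. That is 4 neighbors, so the degree of I is 4.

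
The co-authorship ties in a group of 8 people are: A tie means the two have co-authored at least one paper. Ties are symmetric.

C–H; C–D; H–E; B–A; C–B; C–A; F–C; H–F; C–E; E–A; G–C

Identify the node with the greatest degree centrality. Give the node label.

C

Degrees — A:3, B:2, C:7, D:1, E:3, F:2, G:1, H:3.
The maximum is 7, attained only by C.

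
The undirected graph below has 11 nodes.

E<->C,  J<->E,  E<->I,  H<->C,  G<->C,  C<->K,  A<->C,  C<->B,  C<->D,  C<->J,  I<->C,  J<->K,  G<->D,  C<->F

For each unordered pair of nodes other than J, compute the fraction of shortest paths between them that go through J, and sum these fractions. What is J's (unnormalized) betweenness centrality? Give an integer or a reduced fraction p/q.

Pairs whose geodesics pass through J — K–E: 1/2.
All other pairs contribute 0.
Summing the contributions gives betweenness(J) = 1/2.

1/2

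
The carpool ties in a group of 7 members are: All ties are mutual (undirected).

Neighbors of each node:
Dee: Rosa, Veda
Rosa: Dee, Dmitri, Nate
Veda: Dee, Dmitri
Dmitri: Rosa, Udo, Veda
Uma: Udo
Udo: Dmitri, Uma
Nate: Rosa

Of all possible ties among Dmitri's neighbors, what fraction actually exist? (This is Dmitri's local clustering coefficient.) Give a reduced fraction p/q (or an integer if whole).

0

Dmitri's neighbors: Rosa, Udo, and Veda (k = 3).
Possible neighbor pairs: C(3,2) = 3. Edges among them: none → e = 0.
Clustering(Dmitri) = 0/3 = 0.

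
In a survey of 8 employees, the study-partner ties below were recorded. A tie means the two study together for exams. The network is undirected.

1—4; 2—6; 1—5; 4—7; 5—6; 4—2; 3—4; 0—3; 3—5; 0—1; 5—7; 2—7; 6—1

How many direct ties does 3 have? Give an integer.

3 is directly tied to 0, 4, and 5. That is 3 neighbors, so the degree of 3 is 3.

3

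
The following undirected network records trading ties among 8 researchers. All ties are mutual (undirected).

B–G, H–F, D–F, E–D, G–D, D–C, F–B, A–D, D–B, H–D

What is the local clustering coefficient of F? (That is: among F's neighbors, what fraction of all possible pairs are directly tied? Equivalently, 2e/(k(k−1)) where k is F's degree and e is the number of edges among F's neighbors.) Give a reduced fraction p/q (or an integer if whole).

2/3

F's neighbors: B, D, and H (k = 3).
Possible neighbor pairs: C(3,2) = 3. Edges among them: B–D, D–H → e = 2.
Clustering(F) = 2/3.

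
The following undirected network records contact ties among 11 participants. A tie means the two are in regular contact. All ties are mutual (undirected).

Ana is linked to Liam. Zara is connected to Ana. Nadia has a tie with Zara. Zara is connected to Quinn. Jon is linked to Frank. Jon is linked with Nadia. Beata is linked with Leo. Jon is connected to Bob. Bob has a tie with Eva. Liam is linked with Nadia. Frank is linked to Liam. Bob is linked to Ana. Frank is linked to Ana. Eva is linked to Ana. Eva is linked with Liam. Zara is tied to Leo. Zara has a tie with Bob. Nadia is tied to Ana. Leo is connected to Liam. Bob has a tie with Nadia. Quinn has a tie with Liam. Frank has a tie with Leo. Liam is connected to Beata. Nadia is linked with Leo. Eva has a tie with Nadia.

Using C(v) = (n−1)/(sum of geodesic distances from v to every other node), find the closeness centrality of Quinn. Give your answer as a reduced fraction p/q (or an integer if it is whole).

Distances from Quinn: Ana:2, Beata:2, Bob:2, Eva:2, Frank:2, Jon:3, Leo:2, Liam:1, Nadia:2, Zara:1. Sum = 19.
n = 11, so closeness = 10/19.

10/19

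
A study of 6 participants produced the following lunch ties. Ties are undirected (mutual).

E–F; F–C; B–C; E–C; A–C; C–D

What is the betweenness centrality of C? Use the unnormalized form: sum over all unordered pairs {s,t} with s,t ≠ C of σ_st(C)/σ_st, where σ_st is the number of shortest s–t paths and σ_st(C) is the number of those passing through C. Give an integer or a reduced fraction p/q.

Pairs whose geodesics pass through C — F–B: 1; F–A: 1; F–D: 1; B–A: 1; B–D: 1; B–E: 1; A–D: 1; A–E: 1; D–E: 1.
All other pairs contribute 0.
Summing the contributions gives betweenness(C) = 9.

9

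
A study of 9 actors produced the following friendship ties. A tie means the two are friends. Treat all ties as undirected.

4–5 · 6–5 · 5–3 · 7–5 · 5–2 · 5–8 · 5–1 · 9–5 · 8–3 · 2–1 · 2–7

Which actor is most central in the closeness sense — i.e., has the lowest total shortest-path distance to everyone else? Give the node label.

Farness (sum of distances to all others) for each node — 1:14, 2:13, 3:14, 4:15, 5:8, 6:15, 7:14, 8:14, 9:15.
The smallest farness is 8, for 5, so 5 has the highest closeness.

5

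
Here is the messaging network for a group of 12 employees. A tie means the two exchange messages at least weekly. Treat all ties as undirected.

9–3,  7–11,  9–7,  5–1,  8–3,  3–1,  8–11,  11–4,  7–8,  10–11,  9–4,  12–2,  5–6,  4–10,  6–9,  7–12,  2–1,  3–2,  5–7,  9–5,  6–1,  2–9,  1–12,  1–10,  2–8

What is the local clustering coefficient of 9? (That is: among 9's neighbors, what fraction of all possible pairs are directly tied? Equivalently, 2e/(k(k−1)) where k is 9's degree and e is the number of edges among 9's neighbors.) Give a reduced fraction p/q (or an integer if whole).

9's neighbors: 2, 3, 4, 5, 6, and 7 (k = 6).
Possible neighbor pairs: C(6,2) = 15. Edges among them: 2–3, 5–6, 5–7 → e = 3.
Clustering(9) = 3/15 = 1/5.

1/5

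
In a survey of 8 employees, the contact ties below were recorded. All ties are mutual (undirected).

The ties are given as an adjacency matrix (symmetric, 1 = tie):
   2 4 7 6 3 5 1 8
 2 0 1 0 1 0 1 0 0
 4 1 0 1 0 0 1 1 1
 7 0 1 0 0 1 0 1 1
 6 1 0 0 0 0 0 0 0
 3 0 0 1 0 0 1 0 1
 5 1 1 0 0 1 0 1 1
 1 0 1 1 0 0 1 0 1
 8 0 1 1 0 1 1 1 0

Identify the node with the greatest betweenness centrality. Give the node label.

Unnormalized betweenness of each node: 1:1/4, 2:6, 3:1/4, 4:17/4, 5:14/3, 6:0, 7:2/3, 8:11/12.
2 has the largest value, 6, making it the main broker — the node through which the most shortest paths run.

2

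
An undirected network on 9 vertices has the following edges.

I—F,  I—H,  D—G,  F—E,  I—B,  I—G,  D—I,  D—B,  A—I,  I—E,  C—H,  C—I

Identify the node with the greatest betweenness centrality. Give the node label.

Unnormalized betweenness of each node: A:0, B:0, C:0, D:1/2, E:0, F:0, G:0, H:0, I:47/2.
I has the largest value, 47/2, making it the main broker — the node through which the most shortest paths run.

I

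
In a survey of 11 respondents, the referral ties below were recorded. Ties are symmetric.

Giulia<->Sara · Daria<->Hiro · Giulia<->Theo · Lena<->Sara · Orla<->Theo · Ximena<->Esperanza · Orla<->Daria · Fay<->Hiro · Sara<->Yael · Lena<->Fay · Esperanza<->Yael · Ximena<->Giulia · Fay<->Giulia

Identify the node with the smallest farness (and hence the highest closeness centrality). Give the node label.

Farness (sum of distances to all others) for each node — Daria:30, Esperanza:28, Fay:20, Giulia:17, Hiro:25, Lena:24, Orla:27, Sara:21, Theo:22, Ximena:23, Yael:27.
The smallest farness is 17, for Giulia, so Giulia has the highest closeness.

Giulia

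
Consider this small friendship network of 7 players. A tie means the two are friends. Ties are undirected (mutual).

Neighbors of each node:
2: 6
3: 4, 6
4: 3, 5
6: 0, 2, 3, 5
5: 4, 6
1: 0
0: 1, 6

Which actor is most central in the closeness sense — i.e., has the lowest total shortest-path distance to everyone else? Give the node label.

6

Farness (sum of distances to all others) for each node — 0:11, 1:16, 2:13, 3:11, 4:14, 5:11, 6:8.
The smallest farness is 8, for 6, so 6 has the highest closeness.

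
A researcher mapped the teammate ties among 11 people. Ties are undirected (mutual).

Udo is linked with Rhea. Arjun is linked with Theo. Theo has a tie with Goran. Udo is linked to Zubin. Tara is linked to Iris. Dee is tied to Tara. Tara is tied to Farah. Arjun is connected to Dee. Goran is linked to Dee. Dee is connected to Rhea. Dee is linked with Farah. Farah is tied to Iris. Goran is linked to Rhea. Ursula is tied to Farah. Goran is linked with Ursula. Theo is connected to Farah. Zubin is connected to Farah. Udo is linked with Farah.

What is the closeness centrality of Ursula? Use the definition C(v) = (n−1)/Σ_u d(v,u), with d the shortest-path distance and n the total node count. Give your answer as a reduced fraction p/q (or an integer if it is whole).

Distances from Ursula: Arjun:3, Dee:2, Farah:1, Goran:1, Iris:2, Rhea:2, Tara:2, Theo:2, Udo:2, Zubin:2. Sum = 19.
n = 11, so closeness = 10/19.

10/19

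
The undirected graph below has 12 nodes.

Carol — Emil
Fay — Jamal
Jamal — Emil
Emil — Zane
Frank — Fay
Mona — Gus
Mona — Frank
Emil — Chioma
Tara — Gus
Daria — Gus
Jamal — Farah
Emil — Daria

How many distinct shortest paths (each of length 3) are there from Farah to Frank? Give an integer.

1

The shortest distance is 3, and the only length-3 path is Farah–Jamal–Fay–Frank. So there is exactly 1 shortest path.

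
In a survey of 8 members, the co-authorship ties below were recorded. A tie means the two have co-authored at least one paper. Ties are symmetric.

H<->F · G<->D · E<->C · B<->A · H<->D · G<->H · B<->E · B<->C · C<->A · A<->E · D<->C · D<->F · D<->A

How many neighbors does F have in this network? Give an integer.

2

F is directly tied to D and H. That is 2 neighbors, so the degree of F is 2.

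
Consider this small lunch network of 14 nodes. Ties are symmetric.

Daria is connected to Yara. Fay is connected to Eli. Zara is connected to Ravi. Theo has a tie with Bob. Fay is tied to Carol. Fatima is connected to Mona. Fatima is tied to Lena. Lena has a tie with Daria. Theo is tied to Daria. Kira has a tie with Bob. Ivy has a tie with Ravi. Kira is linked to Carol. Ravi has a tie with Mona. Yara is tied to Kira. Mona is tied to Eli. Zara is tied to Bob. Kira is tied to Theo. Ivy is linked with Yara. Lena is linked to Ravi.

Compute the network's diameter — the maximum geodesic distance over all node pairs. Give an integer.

4

Eccentricity of each node (its greatest distance to any other): Bob:4, Carol:4, Daria:4, Eli:4, Fatima:4, Fay:4, Ivy:4, Kira:4, Lena:4, Mona:4, Ravi:4, Theo:4, Yara:4, Zara:4.
The maximum eccentricity is 4, realized for instance by the pair Ravi–Carol via Ravi – Zara – Bob – Kira – Carol. So the diameter is 4.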